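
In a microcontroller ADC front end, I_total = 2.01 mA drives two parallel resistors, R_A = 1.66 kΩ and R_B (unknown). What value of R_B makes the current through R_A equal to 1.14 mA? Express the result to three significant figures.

R_B ≈ 2.18 kΩ

In a two-way split, I_A/I_total = R_B/(R_A + R_B).
1.14/2.01 = R_B/(R_A + R_B) → R_B = R_A · (0.5672)/(1 − 0.5672) = 1.66 × 1.310 = 2.175 kΩ.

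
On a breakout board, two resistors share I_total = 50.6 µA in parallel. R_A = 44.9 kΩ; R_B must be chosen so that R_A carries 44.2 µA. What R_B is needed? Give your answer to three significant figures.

R_B ≈ 310 kΩ

In a two-way split, I_A/I_total = R_B/(R_A + R_B).
44.2/50.6 = R_B/(R_A + R_B) → R_B = R_A · (0.8735)/(1 − 0.8735) = 44.9 × 6.906 = 310.1 kΩ.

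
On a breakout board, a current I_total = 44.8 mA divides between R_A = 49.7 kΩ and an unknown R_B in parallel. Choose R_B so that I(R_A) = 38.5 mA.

Two-branch current divider: I_A = I_total · R_B/(R_A + R_B).
With f = 0.8594, R_B = R_A · f/(1−f) = 49.7 × 6.111 = 303.7 kΩ.

R_B ≈ 304 kΩ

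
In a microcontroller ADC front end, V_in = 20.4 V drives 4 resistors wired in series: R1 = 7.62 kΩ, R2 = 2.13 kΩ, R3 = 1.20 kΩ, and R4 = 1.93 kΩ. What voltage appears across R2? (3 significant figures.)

Series total: ΣR = 7.62 + 2.13 + 1.20 + 1.93 = 12.88 kΩ.
Voltage divider: V = V_in · (2.130 / 12.88) = 20.4 × 0.1654 = 3.374 V.

V ≈ 3.37 V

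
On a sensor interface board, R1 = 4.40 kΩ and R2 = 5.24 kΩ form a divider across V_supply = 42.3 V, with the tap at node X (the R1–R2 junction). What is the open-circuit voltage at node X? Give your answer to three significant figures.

V_th ≈ 23.0 V

Open-circuit (no load on X): V_th = V_supply · R2/(R1 + R2) = 42.3 × 5.24/(4.400 + 5.24) = 22.99 V.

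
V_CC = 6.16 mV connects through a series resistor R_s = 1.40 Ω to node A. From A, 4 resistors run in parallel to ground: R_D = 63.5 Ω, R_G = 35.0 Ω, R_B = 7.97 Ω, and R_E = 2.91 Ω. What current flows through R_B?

Equivalent of the parallel group: R_p = 1.948 Ω.
V_A by voltage divider: V_A = 6.16 × 1.948/(1.40 + 1.948) = 3.584 mV.
I(R_B) = V_A / R_B = 3.584/7.97 = 0.4497 mA.

I ≈ 0.450 mA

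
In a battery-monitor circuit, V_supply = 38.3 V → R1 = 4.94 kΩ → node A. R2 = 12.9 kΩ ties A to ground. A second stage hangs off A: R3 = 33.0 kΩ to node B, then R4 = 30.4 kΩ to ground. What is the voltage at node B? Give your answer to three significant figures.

The second stage (R3 + R4 = 63.40 kΩ) loads node A in parallel with R2.
Effective lower resistance at A: R2 ‖ 63.40 = 10.72 kΩ.
So V_A = 38.3 × 0.6845 = 26.22 V.
Then the unloaded second divider: V_B = V_A × R4/(R3+R4) = 26.22 × 0.4795 = 12.57 V.

V_B ≈ 12.6 V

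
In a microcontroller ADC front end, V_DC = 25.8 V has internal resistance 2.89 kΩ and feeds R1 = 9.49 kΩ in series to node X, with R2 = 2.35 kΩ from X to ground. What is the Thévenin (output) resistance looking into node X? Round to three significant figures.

R_th ≈ 1.98 kΩ

R1' = 2.89 + 9.49 = 12.38 kΩ (source resistance + R1).
With V_DC suppressed (replaced by a short), R_th = R1' ‖ R2 = (12.38 × 2.35)/(12.38 + 2.35) = 1.975 kΩ.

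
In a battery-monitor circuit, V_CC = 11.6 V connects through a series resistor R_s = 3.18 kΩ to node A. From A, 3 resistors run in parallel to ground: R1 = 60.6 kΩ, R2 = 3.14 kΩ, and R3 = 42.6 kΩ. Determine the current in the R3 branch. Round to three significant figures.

I ≈ 0.127 mA

Equivalent of the parallel group: R_p = 2.790 kΩ.
Node voltage V_A = V_CC · R_p/(R_s + R_p) = 11.6 × 0.4673 = 5.421 V.
Branch current I = V_A/R3 = 5.421/42.6 = 0.1273 mA.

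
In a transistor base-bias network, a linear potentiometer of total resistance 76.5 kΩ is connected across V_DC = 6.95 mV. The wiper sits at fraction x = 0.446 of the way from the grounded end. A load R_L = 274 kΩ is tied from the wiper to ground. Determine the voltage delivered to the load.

Lower segment x·R_p = 34.12 kΩ; upper segment (1−x)·R_p = 42.38 kΩ.
Lower segment in parallel with the load: 34.12 ‖ 274 = 30.34 kΩ.
Loaded-divider output: V_out = 6.95 × 0.4172 = 2.900 mV.

V_out ≈ 2.90 mV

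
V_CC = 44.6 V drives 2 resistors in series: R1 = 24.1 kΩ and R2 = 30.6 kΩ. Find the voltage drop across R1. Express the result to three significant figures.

V ≈ 19.7 V

Total series resistance ΣR = 24.1 + 30.6 = 54.70 kΩ.
V = V_CC · R/ΣR = 44.6 × 0.4406 = 19.65 V.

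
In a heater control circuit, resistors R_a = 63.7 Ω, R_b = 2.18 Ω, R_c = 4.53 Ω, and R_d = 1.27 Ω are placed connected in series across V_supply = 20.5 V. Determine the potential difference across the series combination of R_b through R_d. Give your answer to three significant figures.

Total series resistance ΣR = 63.7 + 2.18 + 4.53 + 1.27 = 71.68 Ω.
R_{R_b..R_d} = 2.18 + 4.53 + 1.27 = 7.980 Ω.
V = V_supply · R/ΣR = 20.5 × 0.1113 = 2.282 V.

V ≈ 2.28 V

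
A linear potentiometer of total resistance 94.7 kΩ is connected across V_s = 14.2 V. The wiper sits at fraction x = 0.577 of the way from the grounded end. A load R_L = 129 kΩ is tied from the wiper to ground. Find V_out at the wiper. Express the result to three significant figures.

Lower segment x·R_p = 54.64 kΩ; upper segment (1−x)·R_p = 40.06 kΩ.
Lower segment in parallel with the load: 54.64 ‖ 129 = 38.38 kΩ.
V_out = 14.2 × 38.38/(40.06 + 38.38) = 6.948 V.

V_out ≈ 6.95 V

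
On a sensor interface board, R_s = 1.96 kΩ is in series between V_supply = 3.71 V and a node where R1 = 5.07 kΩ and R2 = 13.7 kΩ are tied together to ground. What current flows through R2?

Combine the parallel branches: R_p = (1/5.07 + 1/13.7)⁻¹ = 3.701 kΩ.
V_A = 3.71 × 3.701/5.661 = 2.425 V.
Branch current I = V_A/R2 = 2.425/13.7 = 0.1770 mA.

I ≈ 0.177 mA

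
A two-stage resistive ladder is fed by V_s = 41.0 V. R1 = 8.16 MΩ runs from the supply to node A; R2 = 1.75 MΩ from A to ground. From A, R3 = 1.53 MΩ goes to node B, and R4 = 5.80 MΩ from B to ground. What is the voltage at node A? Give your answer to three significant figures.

The second stage (R3 + R4 = 7.330 MΩ) loads node A in parallel with R2.
R2 ‖ (R3+R4) = 1.413 MΩ.
So V_A = 41.0 × 0.1476 = 6.051 V.

V_A ≈ 6.05 V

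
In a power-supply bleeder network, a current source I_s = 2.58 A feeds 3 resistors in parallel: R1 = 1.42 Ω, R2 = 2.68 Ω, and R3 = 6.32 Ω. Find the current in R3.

Conductances: ΣG = 1/1.42 + 1/2.68 + 1/6.32 = 1.236 (1/Ω).
By the current-divider rule, I = I_s · G_k/ΣG = 2.58 × 0.1281 = 0.3304 A.

I ≈ 0.330 A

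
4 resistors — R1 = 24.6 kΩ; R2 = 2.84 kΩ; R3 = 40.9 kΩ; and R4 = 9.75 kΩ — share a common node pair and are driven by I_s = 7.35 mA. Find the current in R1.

ΣG = 1/24.6 + 1/2.84 + 1/40.9 + 1/9.75 = 0.5198.
Current divider: I(R1) = I_s · G_k/ΣG = 7.35 × (0.04065/0.5198) = 7.35 × 0.07821 = 0.5748 mA.

I ≈ 0.575 mA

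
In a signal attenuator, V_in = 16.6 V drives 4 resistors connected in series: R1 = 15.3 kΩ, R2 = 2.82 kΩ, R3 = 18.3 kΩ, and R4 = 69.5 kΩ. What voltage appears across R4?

Total series resistance ΣR = 15.3 + 2.82 + 18.3 + 69.5 = 105.9 kΩ.
Voltage divider: V = V_in · (69.50 / 105.9) = 16.6 × 0.6562 = 10.89 V.

V ≈ 10.9 V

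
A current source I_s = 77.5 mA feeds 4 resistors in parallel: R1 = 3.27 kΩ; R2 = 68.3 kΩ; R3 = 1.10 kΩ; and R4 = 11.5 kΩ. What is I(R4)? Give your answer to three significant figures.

ΣG = 1/3.27 + 1/68.3 + 1/1.10 + 1/11.5 = 1.316.
Current divider: I(R4) = I_s · G_k/ΣG = 77.5 × (0.08696/1.316) = 77.5 × 0.06605 = 5.119 mA.

I ≈ 5.12 mA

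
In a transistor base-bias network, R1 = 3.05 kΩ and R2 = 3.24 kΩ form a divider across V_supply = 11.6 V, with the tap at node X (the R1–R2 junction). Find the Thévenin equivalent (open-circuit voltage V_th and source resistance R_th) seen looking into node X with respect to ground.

V_th ≈ 5.98 V, R_th ≈ 1.57 kΩ

Open-circuit (no load on X): V_th = V_supply · R2/(R1 + R2) = 11.6 × 3.24/(3.050 + 3.24) = 5.975 V.
Looking into X with the source shorted: R_th = R1·R2/(R1+R2) = 3.050 × 3.24/6.290 = 1.571 kΩ.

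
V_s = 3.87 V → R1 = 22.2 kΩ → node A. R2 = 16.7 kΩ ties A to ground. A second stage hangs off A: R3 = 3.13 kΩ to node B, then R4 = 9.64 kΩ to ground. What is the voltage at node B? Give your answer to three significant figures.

Looking into the second stage from A: R3 + R4 = 12.77 kΩ appears in parallel with R2.
Effective lower resistance at A: R2 ‖ 12.77 = 7.236 kΩ.
V_A = 3.87 × 7.236/(22.2 + 7.236) = 0.9514 V.
V_B = V_A × 0.7549 = 0.7182 V.

V_B ≈ 0.718 V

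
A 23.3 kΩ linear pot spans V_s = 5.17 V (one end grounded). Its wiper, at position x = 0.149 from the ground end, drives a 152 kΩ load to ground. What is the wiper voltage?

V_out ≈ 0.756 V

Lower segment x·R_p = 3.472 kΩ; upper segment (1−x)·R_p = 19.83 kΩ.
(x·R_p) ‖ R_L = 3.394 kΩ.
Then V_out = V_s · 3.394/(19.83 + 3.394) = 0.7556 V.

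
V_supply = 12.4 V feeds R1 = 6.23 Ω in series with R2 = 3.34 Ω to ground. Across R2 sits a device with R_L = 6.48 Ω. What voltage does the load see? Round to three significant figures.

First combine the lower leg with the load: R2 ‖ R_L = 2.204 Ω.
Voltage divider with the loaded lower leg: V_out = 12.4 × 2.204/(6.23 + 2.204) = 12.4 × 0.2613 = 3.240 V.
(Unloaded it would be 4.33 V; the load pulls it down.)

V_out ≈ 3.24 V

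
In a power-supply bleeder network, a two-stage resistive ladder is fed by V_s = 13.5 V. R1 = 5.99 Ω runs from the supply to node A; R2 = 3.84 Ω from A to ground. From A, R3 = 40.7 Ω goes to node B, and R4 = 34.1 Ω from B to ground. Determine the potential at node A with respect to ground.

Looking into the second stage from A: R3 + R4 = 74.80 Ω appears in parallel with R2.
R2 ‖ (R3+R4) = 3.652 Ω.
So V_A = 13.5 × 0.3788 = 5.114 V.

V_A ≈ 5.11 V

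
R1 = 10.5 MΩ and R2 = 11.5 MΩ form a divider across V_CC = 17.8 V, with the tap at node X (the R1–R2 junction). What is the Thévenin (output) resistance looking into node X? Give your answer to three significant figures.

Looking into X with the source shorted: R_th = R1·R2/(R1+R2) = 10.50 × 11.5/22.00 = 5.489 MΩ.

R_th ≈ 5.49 MΩ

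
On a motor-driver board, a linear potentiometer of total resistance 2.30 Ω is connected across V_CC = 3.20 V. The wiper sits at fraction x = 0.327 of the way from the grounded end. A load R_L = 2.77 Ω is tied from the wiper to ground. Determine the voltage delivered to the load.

Lower segment x·R_p = 0.7521 Ω; upper segment (1−x)·R_p = 1.548 Ω.
R_L loads the lower segment: effective lower R = 0.5915 Ω.
V_out = 3.20 × 0.5915/(1.548 + 0.5915) = 0.8847 V.

V_out ≈ 0.885 V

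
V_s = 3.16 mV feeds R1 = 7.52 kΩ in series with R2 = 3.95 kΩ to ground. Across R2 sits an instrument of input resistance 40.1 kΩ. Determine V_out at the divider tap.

V_out ≈ 1.02 mV

The load sits in parallel with R2, giving an effective lower resistance R2' = R2·R_L/(R2+R_L) = 3.596 kΩ.
Now apply the divider: V_out = 3.16 × 0.3235 = 1.022 mV.
(Unloaded it would be 1.09 mV; the load pulls it down.)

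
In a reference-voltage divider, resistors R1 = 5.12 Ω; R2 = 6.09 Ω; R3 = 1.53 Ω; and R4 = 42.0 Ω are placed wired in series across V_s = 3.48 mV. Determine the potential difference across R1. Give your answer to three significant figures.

Total series resistance ΣR = 5.12 + 6.09 + 1.53 + 42.0 = 54.74 Ω.
V = V_s · R/ΣR = 3.48 × 0.09353 = 0.3255 mV.

V ≈ 0.325 mV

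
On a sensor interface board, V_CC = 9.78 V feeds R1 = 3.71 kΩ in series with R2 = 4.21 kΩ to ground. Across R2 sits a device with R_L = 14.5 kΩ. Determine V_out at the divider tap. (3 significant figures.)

V_out ≈ 4.58 V

First combine the lower leg with the load: R2 ‖ R_L = 3.263 kΩ.
Then V_out = V_CC · R2'/(R1 + R2') = 9.78 × 3.263/6.973 = 4.576 V.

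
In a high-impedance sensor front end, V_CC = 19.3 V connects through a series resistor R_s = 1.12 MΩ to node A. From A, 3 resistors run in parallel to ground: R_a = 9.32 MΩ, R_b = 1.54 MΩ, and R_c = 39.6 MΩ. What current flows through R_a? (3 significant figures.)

I ≈ 1.10 µA

Equivalent of the parallel group: R_p = 1.279 MΩ.
V_A by voltage divider: V_A = 19.3 × 1.279/(1.12 + 1.279) = 10.29 V.
Branch current I = V_A/R_a = 10.29/9.32 = 1.104 µA.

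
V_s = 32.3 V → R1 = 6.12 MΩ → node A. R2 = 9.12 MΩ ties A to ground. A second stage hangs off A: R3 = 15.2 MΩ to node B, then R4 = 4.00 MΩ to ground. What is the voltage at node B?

Node A sees R2 in parallel with the series input of stage 2, R3 + R4 = 19.20 MΩ.
Effective lower resistance at A: R2 ‖ 19.20 = 6.183 MΩ.
V_A = 32.3 × 6.183/(6.12 + 6.183) = 16.23 V.
V_B = V_A × 0.2083 = 3.382 V.

V_B ≈ 3.38 V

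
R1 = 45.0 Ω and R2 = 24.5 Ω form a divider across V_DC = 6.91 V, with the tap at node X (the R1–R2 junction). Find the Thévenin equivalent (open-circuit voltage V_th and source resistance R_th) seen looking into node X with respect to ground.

V_th is the unloaded tap voltage: V_DC · R2/(R1+R2) = 6.91 × 0.3525 = 2.436 V.
Zeroing V_DC shorts the top of R1 to ground, so R_th = R1 ‖ R2 = 15.86 Ω.

V_th ≈ 2.44 V, R_th ≈ 15.9 Ω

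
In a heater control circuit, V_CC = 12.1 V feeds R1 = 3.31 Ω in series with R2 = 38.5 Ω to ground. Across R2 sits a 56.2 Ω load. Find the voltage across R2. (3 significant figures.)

V_out ≈ 10.6 V

The load sits in parallel with R2, giving an effective lower resistance R2' = R2·R_L/(R2+R_L) = 22.85 Ω.
Then V_out = V_CC · R2'/(R1 + R2') = 12.1 × 22.85/26.16 = 10.57 V.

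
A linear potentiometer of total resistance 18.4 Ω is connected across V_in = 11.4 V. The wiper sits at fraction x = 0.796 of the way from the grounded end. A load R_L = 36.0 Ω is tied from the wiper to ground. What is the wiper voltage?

V_out ≈ 8.38 V

Lower segment x·R_p = 14.65 Ω; upper segment (1−x)·R_p = 3.754 Ω.
R_L loads the lower segment: effective lower R = 10.41 Ω.
Loaded-divider output: V_out = 11.4 × 0.7350 = 8.379 V.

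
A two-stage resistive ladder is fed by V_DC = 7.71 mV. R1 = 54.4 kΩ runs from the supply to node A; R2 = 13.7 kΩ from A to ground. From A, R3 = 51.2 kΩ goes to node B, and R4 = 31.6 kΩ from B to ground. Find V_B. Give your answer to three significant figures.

Node A sees R2 in parallel with the series input of stage 2, R3 + R4 = 82.80 kΩ.
Effective lower resistance at A: R2 ‖ 82.80 = 11.76 kΩ.
First divider: V_A = V_DC · 11.76/(54.4 + 11.76) = 1.370 mV.
Then the unloaded second divider: V_B = V_A × R4/(R3+R4) = 1.370 × 0.3816 = 0.5228 mV.

V_B ≈ 0.523 mV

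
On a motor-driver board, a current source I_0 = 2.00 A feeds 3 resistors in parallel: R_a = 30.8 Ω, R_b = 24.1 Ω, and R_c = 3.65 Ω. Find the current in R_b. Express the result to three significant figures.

I ≈ 0.239 A

ΣG = 1/30.8 + 1/24.1 + 1/3.65 = 0.3479.
R_b takes the fraction G_k/ΣG = 0.04149/0.3479 = 0.1193, so I = 2.00 × 0.1193 = 0.2385 A.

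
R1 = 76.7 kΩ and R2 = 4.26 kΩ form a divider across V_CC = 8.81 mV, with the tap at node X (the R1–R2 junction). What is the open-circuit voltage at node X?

With X open, the divider is unloaded: V_th = 8.81 × 4.26/80.96 = 0.4636 mV.

V_th ≈ 0.464 mV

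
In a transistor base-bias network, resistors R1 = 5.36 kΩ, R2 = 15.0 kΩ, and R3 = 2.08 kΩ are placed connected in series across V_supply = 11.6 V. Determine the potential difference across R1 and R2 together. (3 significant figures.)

V ≈ 10.5 V

Series total: ΣR = 5.36 + 15.0 + 2.08 = 22.44 kΩ.
R_{R1..R2} = 5.36 + 15.0 = 20.36 kΩ.
Voltage divider: V = V_supply · (20.36 / 22.44) = 11.6 × 0.9073 = 10.52 V.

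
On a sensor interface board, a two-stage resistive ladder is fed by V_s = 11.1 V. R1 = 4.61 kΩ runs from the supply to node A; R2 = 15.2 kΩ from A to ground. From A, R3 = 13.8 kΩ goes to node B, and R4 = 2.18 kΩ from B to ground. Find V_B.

Looking into the second stage from A: R3 + R4 = 15.98 kΩ appears in parallel with R2.
R2 ‖ (R3+R4) = 7.790 kΩ.
First divider: V_A = V_s · 7.790/(4.61 + 7.790) = 6.973 V.
V_B = V_A × 0.1364 = 0.9513 V.

V_B ≈ 0.951 V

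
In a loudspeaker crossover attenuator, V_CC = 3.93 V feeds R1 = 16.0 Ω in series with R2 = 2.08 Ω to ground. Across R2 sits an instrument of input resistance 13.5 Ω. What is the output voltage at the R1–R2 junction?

V_out ≈ 0.398 V

First combine the lower leg with the load: R2 ‖ R_L = 1.802 Ω.
Now apply the divider: V_out = 3.93 × 0.1012 = 0.3979 V.
(Unloaded it would be 0.452 V; the load pulls it down.)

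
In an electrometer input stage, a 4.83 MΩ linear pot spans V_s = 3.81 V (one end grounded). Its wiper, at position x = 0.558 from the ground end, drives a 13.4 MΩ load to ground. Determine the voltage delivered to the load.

Split the track: R_lower = x·R_p = 2.695 MΩ, R_upper = (1−x)·R_p = 2.135 MΩ.
(x·R_p) ‖ R_L = 2.244 MΩ.
Then V_out = V_s · 2.244/(2.135 + 2.244) = 1.952 V.

V_out ≈ 1.95 V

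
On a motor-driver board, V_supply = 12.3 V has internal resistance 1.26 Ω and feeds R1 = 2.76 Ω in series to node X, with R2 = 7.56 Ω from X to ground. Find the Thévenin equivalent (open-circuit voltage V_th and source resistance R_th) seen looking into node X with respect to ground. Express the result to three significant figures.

V_th ≈ 8.03 V, R_th ≈ 2.62 Ω

R1' = 1.26 + 2.76 = 4.020 Ω (source resistance + R1).
With X open, the divider is unloaded: V_th = 12.3 × 7.56/11.58 = 8.030 V.
Zeroing V_supply shorts the top of R1' to ground, so R_th = R1' ‖ R2 = 2.624 Ω.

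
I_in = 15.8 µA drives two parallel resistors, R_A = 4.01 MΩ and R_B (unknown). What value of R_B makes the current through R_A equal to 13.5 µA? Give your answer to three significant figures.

R_B ≈ 23.5 MΩ

Two-branch current divider: I_A = I_in · R_B/(R_A + R_B).
With f = 0.8544, R_B = R_A · f/(1−f) = 4.01 × 5.870 = 23.54 MΩ.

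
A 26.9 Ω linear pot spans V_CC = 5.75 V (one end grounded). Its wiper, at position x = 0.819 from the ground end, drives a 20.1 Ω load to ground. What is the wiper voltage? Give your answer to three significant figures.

Lower segment x·R_p = 22.03 Ω; upper segment (1−x)·R_p = 4.869 Ω.
(x·R_p) ‖ R_L = 10.51 Ω.
Then V_out = V_CC · 10.51/(4.869 + 10.51) = 3.930 V.

V_out ≈ 3.93 V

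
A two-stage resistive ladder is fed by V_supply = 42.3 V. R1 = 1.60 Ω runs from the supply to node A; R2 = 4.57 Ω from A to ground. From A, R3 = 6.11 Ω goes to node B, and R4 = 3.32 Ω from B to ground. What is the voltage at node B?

V_B ≈ 9.80 V

Looking into the second stage from A: R3 + R4 = 9.430 Ω appears in parallel with R2.
Effective lower resistance at A: R2 ‖ 9.430 = 3.078 Ω.
First divider: V_A = V_supply · 3.078/(1.60 + 3.078) = 27.83 V.
Then the unloaded second divider: V_B = V_A × R4/(R3+R4) = 27.83 × 0.3521 = 9.799 V.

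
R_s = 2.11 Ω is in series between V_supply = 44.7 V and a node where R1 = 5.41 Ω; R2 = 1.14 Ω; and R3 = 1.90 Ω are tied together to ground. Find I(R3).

Equivalent of the parallel group: R_p = 0.6296 Ω.
V_A = 44.7 × 0.6296/2.740 = 10.27 V.
Branch current I = V_A/R3 = 10.27/1.90 = 5.407 A.

I ≈ 5.41 A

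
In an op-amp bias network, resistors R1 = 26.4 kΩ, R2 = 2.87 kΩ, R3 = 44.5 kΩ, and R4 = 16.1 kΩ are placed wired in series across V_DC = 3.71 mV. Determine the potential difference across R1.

V ≈ 1.09 mV

Total series resistance ΣR = 26.4 + 2.87 + 44.5 + 16.1 = 89.87 kΩ.
Voltage divider: V = V_DC · (26.40 / 89.87) = 3.71 × 0.2938 = 1.090 mV.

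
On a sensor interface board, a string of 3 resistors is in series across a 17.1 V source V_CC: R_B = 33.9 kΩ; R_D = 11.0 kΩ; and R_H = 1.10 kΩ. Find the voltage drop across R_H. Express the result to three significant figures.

V ≈ 0.409 V

Total series resistance ΣR = 33.9 + 11.0 + 1.10 = 46.00 kΩ.
V = V_CC · R/ΣR = 17.1 × 0.02391 = 0.4089 V.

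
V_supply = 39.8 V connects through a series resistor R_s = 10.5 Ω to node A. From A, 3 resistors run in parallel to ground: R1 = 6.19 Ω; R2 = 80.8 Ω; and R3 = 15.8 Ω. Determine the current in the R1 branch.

Parallel bank: R_p = 1/(1/6.19 + 1/80.8 + 1/15.8) = 4.216 Ω.
Node voltage V_A = V_supply · R_p/(R_s + R_p) = 39.8 × 0.2865 = 11.40 V.
Branch current I = V_A/R1 = 11.40/6.19 = 1.842 A.
(Equivalently: I_total = 2.705 A, then current-divider fraction G_k/ΣG = 0.6810.)

I ≈ 1.84 A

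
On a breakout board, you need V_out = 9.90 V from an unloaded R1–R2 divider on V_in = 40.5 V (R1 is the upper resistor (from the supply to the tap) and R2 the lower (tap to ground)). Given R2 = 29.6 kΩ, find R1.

V_out/V_in = R2/(R1+R2) = 0.2444.
R1 = R2·(1/k − 1) = 29.6 × 3.091 = 91.49 kΩ.

R1 ≈ 91.5 kΩ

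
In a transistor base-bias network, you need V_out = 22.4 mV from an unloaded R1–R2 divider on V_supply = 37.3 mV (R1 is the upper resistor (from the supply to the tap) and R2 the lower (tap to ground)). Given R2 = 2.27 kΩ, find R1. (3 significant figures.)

Required fraction k = V_out/V_supply = 0.6005.
R1 = R2·(1/k − 1) = 2.27 × 0.6652 = 1.510 kΩ.

R1 ≈ 1.51 kΩ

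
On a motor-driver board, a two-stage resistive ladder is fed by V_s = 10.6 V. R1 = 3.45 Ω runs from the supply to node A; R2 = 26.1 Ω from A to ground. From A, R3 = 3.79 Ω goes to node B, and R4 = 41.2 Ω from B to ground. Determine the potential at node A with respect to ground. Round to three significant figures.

The second stage (R3 + R4 = 44.99 Ω) loads node A in parallel with R2.
Effective lower resistance at A: R2 ‖ 44.99 = 16.52 Ω.
First divider: V_A = V_s · 16.52/(3.45 + 16.52) = 8.769 V.

V_A ≈ 8.77 V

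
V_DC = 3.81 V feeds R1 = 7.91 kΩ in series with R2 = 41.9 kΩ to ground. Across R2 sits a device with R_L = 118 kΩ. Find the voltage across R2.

R2 ‖ R_L = (41.9 × 118)/(41.9 + 118) = 30.92 kΩ.
Then V_out = V_DC · R2'/(R1 + R2') = 3.81 × 30.92/38.83 = 3.034 V.
(Unloaded it would be 3.20 V; the load pulls it down.)

V_out ≈ 3.03 V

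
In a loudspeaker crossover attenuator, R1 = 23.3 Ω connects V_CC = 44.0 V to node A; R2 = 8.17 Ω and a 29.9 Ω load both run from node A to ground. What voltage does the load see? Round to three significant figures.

R2 ‖ R_L = (8.17 × 29.9)/(8.17 + 29.9) = 6.417 Ω.
Voltage divider with the loaded lower leg: V_out = 44.0 × 6.417/(23.3 + 6.417) = 44.0 × 0.2159 = 9.501 V.

V_out ≈ 9.50 V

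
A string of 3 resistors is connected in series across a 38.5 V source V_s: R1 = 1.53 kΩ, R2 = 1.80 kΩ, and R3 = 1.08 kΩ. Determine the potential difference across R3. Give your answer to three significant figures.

V ≈ 9.43 V

Total series resistance ΣR = 1.53 + 1.80 + 1.08 = 4.410 kΩ.
Voltage divider: V = V_s · (1.080 / 4.410) = 38.5 × 0.2449 = 9.429 V.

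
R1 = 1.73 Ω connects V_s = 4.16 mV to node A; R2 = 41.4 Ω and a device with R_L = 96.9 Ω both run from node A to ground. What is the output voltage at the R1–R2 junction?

V_out ≈ 3.93 mV

First combine the lower leg with the load: R2 ‖ R_L = 29.01 Ω.
Then V_out = V_s · R2'/(R1 + R2') = 4.16 × 29.01/30.74 = 3.926 mV.
(Unloaded it would be 3.99 mV; the load pulls it down.)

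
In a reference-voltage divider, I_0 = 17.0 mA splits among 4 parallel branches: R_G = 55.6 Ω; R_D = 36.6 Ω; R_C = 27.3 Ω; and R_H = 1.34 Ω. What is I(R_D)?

I ≈ 0.561 mA

Total conductance ΣG = 1/55.6 + 1/36.6 + 1/27.3 + 1/1.34 = 0.8282 (units of 1/Ω).
Current divider: I(R_D) = I_0 · G_k/ΣG = 17.0 × (0.02732/0.8282) = 17.0 × 0.03299 = 0.5608 mA.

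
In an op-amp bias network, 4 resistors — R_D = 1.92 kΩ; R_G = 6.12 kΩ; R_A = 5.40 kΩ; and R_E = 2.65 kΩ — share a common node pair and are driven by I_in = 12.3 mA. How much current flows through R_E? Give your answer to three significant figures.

ΣG = 1/1.92 + 1/6.12 + 1/5.40 + 1/2.65 = 1.247.
Current divider: I(R_E) = I_in · G_k/ΣG = 12.3 × (0.3774/1.247) = 12.3 × 0.3027 = 3.723 mA.

I ≈ 3.72 mA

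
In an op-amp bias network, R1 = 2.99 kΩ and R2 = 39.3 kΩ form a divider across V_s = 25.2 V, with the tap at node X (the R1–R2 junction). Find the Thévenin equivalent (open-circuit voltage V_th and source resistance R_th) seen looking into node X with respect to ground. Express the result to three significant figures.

V_th ≈ 23.4 V, R_th ≈ 2.78 kΩ

V_th is the unloaded tap voltage: V_s · R2/(R1+R2) = 25.2 × 0.9293 = 23.42 V.
Zeroing V_s shorts the top of R1 to ground, so R_th = R1 ‖ R2 = 2.779 kΩ.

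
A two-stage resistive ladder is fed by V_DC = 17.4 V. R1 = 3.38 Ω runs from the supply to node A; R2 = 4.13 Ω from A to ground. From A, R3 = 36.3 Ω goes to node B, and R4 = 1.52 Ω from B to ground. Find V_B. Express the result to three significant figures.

Looking into the second stage from A: R3 + R4 = 37.82 Ω appears in parallel with R2.
R2 ‖ (R3+R4) = 3.723 Ω.
V_A = 17.4 × 3.723/(3.38 + 3.723) = 9.121 V.
Stage 2 is unloaded, so V_B = V_A · R4/(R3+R4) = 9.121 × 1.52/37.82 = 0.3666 V.

V_B ≈ 0.367 V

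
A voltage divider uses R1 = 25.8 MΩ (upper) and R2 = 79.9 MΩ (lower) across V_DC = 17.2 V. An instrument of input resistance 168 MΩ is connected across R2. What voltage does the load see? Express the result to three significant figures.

The load sits in parallel with R2, giving an effective lower resistance R2' = R2·R_L/(R2+R_L) = 54.15 MΩ.
Voltage divider with the loaded lower leg: V_out = 17.2 × 54.15/(25.8 + 54.15) = 17.2 × 0.6773 = 11.65 V.

V_out ≈ 11.6 V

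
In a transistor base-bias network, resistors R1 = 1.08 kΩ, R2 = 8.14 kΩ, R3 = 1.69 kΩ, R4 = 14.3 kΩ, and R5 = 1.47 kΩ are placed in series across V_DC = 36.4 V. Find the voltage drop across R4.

ΣR = 1.08 + 8.14 + 1.69 + 14.3 + 1.47 = 26.68 kΩ.
By the voltage-divider rule, V = 36.4 × 14.30/26.68 = 19.51 V.

V ≈ 19.5 V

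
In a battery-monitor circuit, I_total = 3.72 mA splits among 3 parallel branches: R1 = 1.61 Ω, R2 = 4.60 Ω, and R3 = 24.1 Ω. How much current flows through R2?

I ≈ 0.919 mA

Total conductance ΣG = 1/1.61 + 1/4.60 + 1/24.1 = 0.8800 (units of 1/Ω).
Current divider: I(R2) = I_total · G_k/ΣG = 3.72 × (0.2174/0.8800) = 3.72 × 0.2470 = 0.9190 mA.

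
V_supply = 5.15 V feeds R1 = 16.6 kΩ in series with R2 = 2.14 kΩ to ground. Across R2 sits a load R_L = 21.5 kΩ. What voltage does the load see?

First combine the lower leg with the load: R2 ‖ R_L = 1.946 kΩ.
Now apply the divider: V_out = 5.15 × 0.1049 = 0.5404 V.
(Unloaded it would be 0.588 V; the load pulls it down.)

V_out ≈ 0.540 V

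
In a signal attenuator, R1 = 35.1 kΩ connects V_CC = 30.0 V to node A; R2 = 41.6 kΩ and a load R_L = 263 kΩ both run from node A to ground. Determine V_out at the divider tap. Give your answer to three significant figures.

V_out ≈ 15.2 V

The load sits in parallel with R2, giving an effective lower resistance R2' = R2·R_L/(R2+R_L) = 35.92 kΩ.
Then V_out = V_CC · R2'/(R1 + R2') = 30.0 × 35.92/71.02 = 15.17 V.
(Unloaded it would be 16.3 V; the load pulls it down.)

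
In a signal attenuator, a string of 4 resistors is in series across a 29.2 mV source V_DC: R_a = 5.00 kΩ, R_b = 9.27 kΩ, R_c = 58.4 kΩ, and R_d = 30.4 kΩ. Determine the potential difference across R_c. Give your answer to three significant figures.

V ≈ 16.5 mV

Total series resistance ΣR = 5.00 + 9.27 + 58.4 + 30.4 = 103.1 kΩ.
By the voltage-divider rule, V = 29.2 × 58.40/103.1 = 16.54 mV.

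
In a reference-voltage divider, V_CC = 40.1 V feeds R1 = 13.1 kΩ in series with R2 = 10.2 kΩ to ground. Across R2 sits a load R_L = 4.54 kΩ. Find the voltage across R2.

V_out ≈ 7.76 V

First combine the lower leg with the load: R2 ‖ R_L = 3.142 kΩ.
Now apply the divider: V_out = 40.1 × 0.1934 = 7.757 V.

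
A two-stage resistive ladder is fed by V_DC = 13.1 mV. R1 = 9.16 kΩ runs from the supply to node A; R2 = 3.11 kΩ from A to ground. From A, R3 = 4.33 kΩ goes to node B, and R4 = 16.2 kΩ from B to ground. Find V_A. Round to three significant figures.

The second stage (R3 + R4 = 20.53 kΩ) loads node A in parallel with R2.
Effective lower resistance at A: R2 ‖ 20.53 = 2.701 kΩ.
So V_A = 13.1 × 0.2277 = 2.983 mV.

V_A ≈ 2.98 mV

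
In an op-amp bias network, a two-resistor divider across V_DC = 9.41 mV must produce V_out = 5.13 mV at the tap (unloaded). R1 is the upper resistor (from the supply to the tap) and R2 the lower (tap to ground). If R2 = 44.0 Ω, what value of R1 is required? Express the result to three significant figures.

The divider ratio is R2/(R1+R2) = 5.13/9.41 = 0.5452.
Rearranging, R1 = R2·(1−k)/k = 44.0 × 0.8343 = 36.71 Ω.

R1 ≈ 36.7 Ω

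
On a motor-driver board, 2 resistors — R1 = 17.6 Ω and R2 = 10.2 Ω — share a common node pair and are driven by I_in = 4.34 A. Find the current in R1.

Two-branch current divider: I_k = I_in · R_other/(R_1 + R_2).
I(R1) = 4.34 × 10.2/(17.6 + 10.2) = 4.34 × 0.3669 = 1.592 A.

I ≈ 1.59 A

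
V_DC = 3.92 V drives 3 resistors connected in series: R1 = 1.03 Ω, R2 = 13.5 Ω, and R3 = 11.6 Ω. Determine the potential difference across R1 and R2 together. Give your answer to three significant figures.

V ≈ 2.18 V

Series total: ΣR = 1.03 + 13.5 + 11.6 = 26.13 Ω.
R_{R1..R2} = 1.03 + 13.5 = 14.53 Ω.
V = V_DC · R/ΣR = 3.92 × 0.5561 = 2.180 V.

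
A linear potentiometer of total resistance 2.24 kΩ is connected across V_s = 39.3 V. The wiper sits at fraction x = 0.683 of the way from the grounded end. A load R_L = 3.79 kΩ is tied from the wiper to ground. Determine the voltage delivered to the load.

V_out ≈ 23.8 V

Split the track: R_lower = x·R_p = 1.530 kΩ, R_upper = (1−x)·R_p = 0.7101 kΩ.
R_L loads the lower segment: effective lower R = 1.090 kΩ.
Loaded-divider output: V_out = 39.3 × 0.6055 = 23.80 V.
(Unloaded: V_out = x·V_s = 26.8 V.)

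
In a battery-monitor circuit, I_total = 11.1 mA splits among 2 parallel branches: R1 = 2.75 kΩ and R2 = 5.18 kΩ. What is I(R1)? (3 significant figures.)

I ≈ 7.25 mA

Two-branch current divider: I_k = I_total · R_other/(R_1 + R_2).
So I = 11.1 × 5.18/7.930 = 7.251 mA.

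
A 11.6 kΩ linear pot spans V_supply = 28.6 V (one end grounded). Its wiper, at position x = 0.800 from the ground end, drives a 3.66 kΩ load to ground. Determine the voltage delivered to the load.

Lower segment x·R_p = 9.280 kΩ; upper segment (1−x)·R_p = 2.320 kΩ.
(x·R_p) ‖ R_L = 2.625 kΩ.
Loaded-divider output: V_out = 28.6 × 0.5308 = 15.18 V.

V_out ≈ 15.2 V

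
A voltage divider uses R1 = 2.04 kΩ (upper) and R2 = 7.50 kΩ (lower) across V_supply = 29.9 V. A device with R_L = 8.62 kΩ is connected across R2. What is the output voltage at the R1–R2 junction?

R2 ‖ R_L = (7.50 × 8.62)/(7.50 + 8.62) = 4.011 kΩ.
Voltage divider with the loaded lower leg: V_out = 29.9 × 4.011/(2.04 + 4.011) = 29.9 × 0.6628 = 19.82 V.

V_out ≈ 19.8 V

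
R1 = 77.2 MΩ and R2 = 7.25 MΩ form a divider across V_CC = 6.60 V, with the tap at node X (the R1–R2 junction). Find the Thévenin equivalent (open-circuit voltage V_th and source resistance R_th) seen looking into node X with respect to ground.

V_th ≈ 0.567 V, R_th ≈ 6.63 MΩ

With X open, the divider is unloaded: V_th = 6.60 × 7.25/84.45 = 0.5666 V.
Zeroing V_CC shorts the top of R1 to ground, so R_th = R1 ‖ R2 = 6.628 MΩ.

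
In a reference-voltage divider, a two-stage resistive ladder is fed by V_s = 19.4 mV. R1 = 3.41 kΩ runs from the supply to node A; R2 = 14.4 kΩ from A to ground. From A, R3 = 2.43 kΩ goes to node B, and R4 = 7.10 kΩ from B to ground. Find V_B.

Node A sees R2 in parallel with the series input of stage 2, R3 + R4 = 9.530 kΩ.
Effective lower resistance at A: R2 ‖ 9.530 = 5.735 kΩ.
V_A = 19.4 × 5.735/(3.41 + 5.735) = 12.17 mV.
Then the unloaded second divider: V_B = V_A × R4/(R3+R4) = 12.17 × 0.7450 = 9.064 mV.

V_B ≈ 9.06 mV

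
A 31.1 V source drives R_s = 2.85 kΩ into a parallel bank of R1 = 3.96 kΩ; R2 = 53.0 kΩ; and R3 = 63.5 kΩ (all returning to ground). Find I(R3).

I ≈ 0.269 mA

Parallel bank: R_p = 1/(1/3.96 + 1/53.0 + 1/63.5) = 3.483 kΩ.
V_A = 31.1 × 3.483/6.333 = 17.10 V.
Branch current I = V_A/R3 = 17.10/63.5 = 0.2693 mA.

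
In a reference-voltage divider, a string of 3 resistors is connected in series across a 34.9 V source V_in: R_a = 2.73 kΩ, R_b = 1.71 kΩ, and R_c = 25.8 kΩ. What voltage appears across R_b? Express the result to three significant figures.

V ≈ 1.97 V

Total series resistance ΣR = 2.73 + 1.71 + 25.8 = 30.24 kΩ.
By the voltage-divider rule, V = 34.9 × 1.710/30.24 = 1.974 V.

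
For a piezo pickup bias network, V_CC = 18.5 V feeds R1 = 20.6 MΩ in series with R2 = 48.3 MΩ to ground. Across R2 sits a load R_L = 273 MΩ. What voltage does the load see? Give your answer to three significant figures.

V_out ≈ 12.3 V

The load sits in parallel with R2, giving an effective lower resistance R2' = R2·R_L/(R2+R_L) = 41.04 MΩ.
Now apply the divider: V_out = 18.5 × 0.6658 = 12.32 V.
(Unloaded it would be 13.0 V; the load pulls it down.)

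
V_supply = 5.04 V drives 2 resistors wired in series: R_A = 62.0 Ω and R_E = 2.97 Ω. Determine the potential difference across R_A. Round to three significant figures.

V ≈ 4.81 V

Series total: ΣR = 62.0 + 2.97 = 64.97 Ω.
Voltage divider: V = V_supply · (62.00 / 64.97) = 5.04 × 0.9543 = 4.810 V.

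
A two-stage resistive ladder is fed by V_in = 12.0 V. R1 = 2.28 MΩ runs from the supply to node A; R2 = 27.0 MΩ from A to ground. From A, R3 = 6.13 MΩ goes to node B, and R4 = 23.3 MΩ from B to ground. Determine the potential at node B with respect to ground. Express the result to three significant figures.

V_B ≈ 8.18 V

Looking into the second stage from A: R3 + R4 = 29.43 MΩ appears in parallel with R2.
Effective lower resistance at A: R2 ‖ 29.43 = 14.08 MΩ.
So V_A = 12.0 × 0.8606 = 10.33 V.
V_B = V_A × 0.7917 = 8.177 V.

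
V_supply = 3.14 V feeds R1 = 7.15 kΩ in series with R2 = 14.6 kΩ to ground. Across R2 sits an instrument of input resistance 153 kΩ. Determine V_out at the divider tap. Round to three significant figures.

V_out ≈ 2.04 V

The load sits in parallel with R2, giving an effective lower resistance R2' = R2·R_L/(R2+R_L) = 13.33 kΩ.
Now apply the divider: V_out = 3.14 × 0.6508 = 2.044 V.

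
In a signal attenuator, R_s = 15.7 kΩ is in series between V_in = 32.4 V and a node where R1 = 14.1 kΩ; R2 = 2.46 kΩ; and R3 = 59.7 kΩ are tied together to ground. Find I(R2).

I ≈ 1.50 mA

Equivalent of the parallel group: R_p = 2.024 kΩ.
Node voltage V_A = V_in · R_p/(R_s + R_p) = 32.4 × 0.1142 = 3.699 V.
I(R2) = V_A / R2 = 3.699/2.46 = 1.504 mA.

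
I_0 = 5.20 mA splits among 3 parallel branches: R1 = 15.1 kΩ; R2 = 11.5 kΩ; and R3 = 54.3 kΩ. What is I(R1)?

I ≈ 2.01 mA

Conductances: ΣG = 1/15.1 + 1/11.5 + 1/54.3 = 0.1716 (1/kΩ).
By the current-divider rule, I = I_0 · G_k/ΣG = 5.20 × 0.3859 = 2.007 mA.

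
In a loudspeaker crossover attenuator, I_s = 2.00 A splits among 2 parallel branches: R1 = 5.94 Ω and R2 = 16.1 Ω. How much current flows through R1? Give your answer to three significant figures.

I ≈ 1.46 A

For two parallel branches, I_k = I_s · (other R)/(sum of R).
I(R1) = 2.00 × 16.1/(5.94 + 16.1) = 2.00 × 0.7305 = 1.461 A.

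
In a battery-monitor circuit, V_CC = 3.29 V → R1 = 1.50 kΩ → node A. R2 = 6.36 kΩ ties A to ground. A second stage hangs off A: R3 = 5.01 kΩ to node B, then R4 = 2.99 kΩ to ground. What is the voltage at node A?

V_A ≈ 2.31 V

The second stage (R3 + R4 = 8.000 kΩ) loads node A in parallel with R2.
Effective lower resistance at A: R2 ‖ 8.000 = 3.543 kΩ.
So V_A = 3.29 × 0.7026 = 2.311 V.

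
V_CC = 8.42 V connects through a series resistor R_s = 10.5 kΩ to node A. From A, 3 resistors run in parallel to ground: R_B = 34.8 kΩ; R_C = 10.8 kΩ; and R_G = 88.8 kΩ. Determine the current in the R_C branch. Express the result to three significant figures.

Parallel bank: R_p = 1/(1/34.8 + 1/10.8 + 1/88.8) = 7.542 kΩ.
Node voltage V_A = V_CC · R_p/(R_s + R_p) = 8.42 × 0.4180 = 3.520 V.
I(R_C) = V_A / R_C = 3.520/10.8 = 0.3259 mA.

I ≈ 0.326 mA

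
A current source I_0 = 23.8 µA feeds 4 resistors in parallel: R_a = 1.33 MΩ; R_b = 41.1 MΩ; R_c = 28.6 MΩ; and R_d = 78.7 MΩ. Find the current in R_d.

I ≈ 0.367 µA

Total conductance ΣG = 1/1.33 + 1/41.1 + 1/28.6 + 1/78.7 = 0.8239 (units of 1/MΩ).
Current divider: I(R_d) = I_0 · G_k/ΣG = 23.8 × (0.01271/0.8239) = 23.8 × 0.01542 = 0.3671 µA.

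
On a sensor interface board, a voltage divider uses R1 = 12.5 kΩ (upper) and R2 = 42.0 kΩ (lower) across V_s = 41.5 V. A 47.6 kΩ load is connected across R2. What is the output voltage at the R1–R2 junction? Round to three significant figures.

V_out ≈ 26.6 V

The load sits in parallel with R2, giving an effective lower resistance R2' = R2·R_L/(R2+R_L) = 22.31 kΩ.
Now apply the divider: V_out = 41.5 × 0.6409 = 26.60 V.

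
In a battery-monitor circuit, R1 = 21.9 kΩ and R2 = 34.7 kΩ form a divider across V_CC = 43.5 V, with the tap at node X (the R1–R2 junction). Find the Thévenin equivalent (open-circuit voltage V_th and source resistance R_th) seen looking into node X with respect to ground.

Open-circuit (no load on X): V_th = V_CC · R2/(R1 + R2) = 43.5 × 34.7/(21.90 + 34.7) = 26.67 V.
Looking into X with the source shorted: R_th = R1·R2/(R1+R2) = 21.90 × 34.7/56.60 = 13.43 kΩ.

V_th ≈ 26.7 V, R_th ≈ 13.4 kΩ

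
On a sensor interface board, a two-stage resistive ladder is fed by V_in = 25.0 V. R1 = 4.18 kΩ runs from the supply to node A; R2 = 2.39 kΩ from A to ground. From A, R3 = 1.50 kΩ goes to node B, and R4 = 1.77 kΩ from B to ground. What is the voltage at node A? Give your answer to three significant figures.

The second stage (R3 + R4 = 3.270 kΩ) loads node A in parallel with R2.
R2 ‖ (R3+R4) = 1.381 kΩ.
So V_A = 25.0 × 0.2483 = 6.208 V.

V_A ≈ 6.21 V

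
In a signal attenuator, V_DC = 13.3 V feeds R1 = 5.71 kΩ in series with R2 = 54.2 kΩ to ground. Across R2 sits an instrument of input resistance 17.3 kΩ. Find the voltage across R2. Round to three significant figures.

The load sits in parallel with R2, giving an effective lower resistance R2' = R2·R_L/(R2+R_L) = 13.11 kΩ.
Then V_out = V_DC · R2'/(R1 + R2') = 13.3 × 13.11/18.82 = 9.266 V.

V_out ≈ 9.27 V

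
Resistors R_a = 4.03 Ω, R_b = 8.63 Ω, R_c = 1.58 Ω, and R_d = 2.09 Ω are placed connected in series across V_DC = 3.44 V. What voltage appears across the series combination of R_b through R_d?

V ≈ 2.59 V

Total series resistance ΣR = 4.03 + 8.63 + 1.58 + 2.09 = 16.33 Ω.
R_{R_b..R_d} = 8.63 + 1.58 + 2.09 = 12.30 Ω.
By the voltage-divider rule, V = 3.44 × 12.30/16.33 = 2.591 V.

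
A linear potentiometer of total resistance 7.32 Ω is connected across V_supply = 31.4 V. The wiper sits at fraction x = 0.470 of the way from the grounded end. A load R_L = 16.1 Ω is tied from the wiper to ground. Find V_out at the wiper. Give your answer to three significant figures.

V_out ≈ 13.3 V

Lower segment x·R_p = 3.440 Ω; upper segment (1−x)·R_p = 3.880 Ω.
R_L loads the lower segment: effective lower R = 2.835 Ω.
Then V_out = V_supply · 2.835/(3.880 + 2.835) = 13.26 V.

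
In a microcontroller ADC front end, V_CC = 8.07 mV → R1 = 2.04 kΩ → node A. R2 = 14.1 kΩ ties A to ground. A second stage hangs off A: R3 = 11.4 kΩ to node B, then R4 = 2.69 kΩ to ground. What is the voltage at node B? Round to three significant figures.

The second stage (R3 + R4 = 14.09 kΩ) loads node A in parallel with R2.
R2 ‖ (R3+R4) = 7.047 kΩ.
So V_A = 8.07 × 0.7755 = 6.258 mV.
Then the unloaded second divider: V_B = V_A × R4/(R3+R4) = 6.258 × 0.1909 = 1.195 mV.

V_B ≈ 1.19 mV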